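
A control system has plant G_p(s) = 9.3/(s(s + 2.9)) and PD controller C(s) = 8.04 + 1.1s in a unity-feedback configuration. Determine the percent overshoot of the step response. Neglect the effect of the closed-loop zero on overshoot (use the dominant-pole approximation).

2.56%

Forward path: (8.04 + 1.1s)·9.3/(s(s+2.9)). The closed-loop characteristic equation is s² + (2.9 + 9.3·1.1)s + 9.3·8.04 = 0.
That is s² + 13.13s + 74.77 = 0, so ω_n = 8.647 rad/s and ζ = 13.13/(2·8.647) = 0.7592.
%OS = 100·exp(−πζ/√(1−ζ²)) = 2.56%.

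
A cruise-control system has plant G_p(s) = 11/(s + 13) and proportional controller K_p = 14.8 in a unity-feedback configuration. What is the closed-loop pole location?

Closed-loop transfer function: T(s) = K_p·G_p(s)/(1 + K_p·G_p(s)) = 162.8/(s + 13 + 162.8) = 162.8/(s + 175.8).
The closed-loop pole is at s = −175.8.

s = -175.8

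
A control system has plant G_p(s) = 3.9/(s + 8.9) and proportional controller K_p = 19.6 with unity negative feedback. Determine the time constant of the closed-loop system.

τ = 0.0117 s

Closed-loop transfer function: T(s) = K_p·G_p(s)/(1 + K_p·G_p(s)) = 76.44/(s + 8.9 + 76.44) = 76.44/(s + 85.34).
Time constant τ = 1/85.34 = 0.0117 s.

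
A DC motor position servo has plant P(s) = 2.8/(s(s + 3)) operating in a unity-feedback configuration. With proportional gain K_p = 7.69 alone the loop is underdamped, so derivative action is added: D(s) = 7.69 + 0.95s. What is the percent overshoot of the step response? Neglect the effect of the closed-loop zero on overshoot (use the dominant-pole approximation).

8.91%

Forward path: (7.69 + 0.95s)·2.8/(s(s+3)). The closed-loop characteristic equation is s² + (3 + 2.8·0.95)s + 2.8·7.69 = 0.
That is s² + 5.66s + 21.53 = 0, so ω_n = 4.64 rad/s and ζ = 5.66/(2·4.64) = 0.6099.
%OS = 100·exp(−πζ/√(1−ζ²)) = 8.91%.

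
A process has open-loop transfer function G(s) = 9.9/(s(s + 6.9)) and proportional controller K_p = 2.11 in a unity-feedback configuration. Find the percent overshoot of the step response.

Closed-loop characteristic equation: s² + 6.9s + 20.89 = 0, so ω_n = 4.57 rad/s and ζ = 6.9/(2·4.57) = 0.7548.
%OS = 100·exp(−πζ/√(1−ζ²)) = 100·exp(−π·0.7548/√0.4302) = 2.69%.

2.69%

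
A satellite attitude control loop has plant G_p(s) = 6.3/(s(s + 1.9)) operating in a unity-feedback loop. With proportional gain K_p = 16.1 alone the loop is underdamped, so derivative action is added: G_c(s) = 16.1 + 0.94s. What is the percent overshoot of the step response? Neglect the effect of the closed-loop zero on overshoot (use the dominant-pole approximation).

26.6%

Forward path: (16.1 + 0.94s)·6.3/(s(s+1.9)). The closed-loop characteristic equation is s² + (1.9 + 6.3·0.94)s + 6.3·16.1 = 0.
That is s² + 7.822s + 101.4 = 0, so ω_n = 10.07 rad/s and ζ = 7.822/(2·10.07) = 0.3883.
%OS = 100·exp(−πζ/√(1−ζ²)) = 26.6%.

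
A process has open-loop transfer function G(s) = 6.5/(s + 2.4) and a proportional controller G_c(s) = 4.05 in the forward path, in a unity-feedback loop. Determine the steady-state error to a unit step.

The loop is type 0. Static position error constant K_pos = G_c(0)·G(0) = 4.05·2.708 = 10.97.
Steady-state error to a unit step: e_ss = 1/(1+K_pos) = 1/11.97 = 0.0836.

0.0836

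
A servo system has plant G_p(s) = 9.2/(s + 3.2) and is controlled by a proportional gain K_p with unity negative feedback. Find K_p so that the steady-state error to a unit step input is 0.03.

The loop is type 0, so e_ss(step) = 1/(1 + K_pos) with K_pos = K_p·G_p(0).
G_p(0) = 2.875. Require 1/(1 + K_p·2.875) = 0.03, so 1 + 2.875·K_p = 33.33.
K_p = (33.33 − 1)/2.875 = 11.2.

K_p = 11.2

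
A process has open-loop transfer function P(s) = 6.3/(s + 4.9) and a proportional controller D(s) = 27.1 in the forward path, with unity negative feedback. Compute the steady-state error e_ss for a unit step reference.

0.0279

The loop is type 0. Static position error constant K_pos = D(0)·P(0) = 27.1·1.286 = 34.84.
Steady-state error to a unit step: e_ss = 1/(1+K_pos) = 1/35.84 = 0.0279.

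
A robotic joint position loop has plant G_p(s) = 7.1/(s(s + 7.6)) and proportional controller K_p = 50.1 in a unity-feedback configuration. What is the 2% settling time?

The closed-loop denominator s² + 7.6s + 355.7 gives ω_n = √355.7 = 18.86 and ζ = 7.6/(2ω_n) = 0.2015.
2% settling time T_s ≈ 4/(ζω_n) = 4/3.8 = 1.05 s.

T_s ≈ 1.05 s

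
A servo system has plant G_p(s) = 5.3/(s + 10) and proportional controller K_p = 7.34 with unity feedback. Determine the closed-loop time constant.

τ = 0.0204 s

Closed-loop transfer function: T(s) = K_p·G_p(s)/(1 + K_p·G_p(s)) = 38.9/(s + 10 + 38.9) = 38.9/(s + 48.9).
Time constant τ = 1/48.9 = 0.0204 s.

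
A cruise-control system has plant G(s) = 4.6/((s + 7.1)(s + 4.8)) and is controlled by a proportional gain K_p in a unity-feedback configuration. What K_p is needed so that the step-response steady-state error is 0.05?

Steady-state error for a unit step on this type-0 loop is 1/(1 + K_p·G(0)).
G(0) = 0.135. Require 1/(1 + K_p·0.135) = 0.05, so 1 + 0.135·K_p = 20.
K_p = (20 − 1)/0.135 = 141.

K_p = 141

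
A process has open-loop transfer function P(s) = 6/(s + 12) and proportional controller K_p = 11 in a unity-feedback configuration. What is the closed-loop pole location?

s = -78

Closed-loop transfer function: T(s) = K_p·P(s)/(1 + K_p·P(s)) = 66/(s + 12 + 66) = 66/(s + 78).
The closed-loop pole is at s = −78.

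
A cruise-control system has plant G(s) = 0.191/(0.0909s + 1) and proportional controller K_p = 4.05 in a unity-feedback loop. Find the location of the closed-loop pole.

Closed loop: T(s) = K_p·G/(1+K_p·G) = 0.7735/(0.0909s + 1 + 0.7735), with pole at s = −(1 + 0.7735)/0.0909 = −19.51.

s = -19.51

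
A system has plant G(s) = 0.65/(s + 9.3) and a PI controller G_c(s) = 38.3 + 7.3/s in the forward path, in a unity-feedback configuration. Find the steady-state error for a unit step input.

The open loop G_c(s)G(s) has a pole at the origin (type 1), so the static position error constant is infinite and e_ss = 1/(1+∞) = 0.

0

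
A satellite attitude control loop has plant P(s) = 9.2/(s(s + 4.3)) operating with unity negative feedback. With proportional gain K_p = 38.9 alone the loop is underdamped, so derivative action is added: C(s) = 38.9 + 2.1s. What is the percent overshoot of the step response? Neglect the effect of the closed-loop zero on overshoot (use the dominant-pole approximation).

8.12%

Forward path: (38.9 + 2.1s)·9.2/(s(s+4.3)). The closed-loop characteristic equation is s² + (4.3 + 9.2·2.1)s + 9.2·38.9 = 0.
That is s² + 23.62s + 357.9 = 0, so ω_n = 18.92 rad/s and ζ = 23.62/(2·18.92) = 0.6243.
%OS = 100·exp(−πζ/√(1−ζ²)) = 8.12%.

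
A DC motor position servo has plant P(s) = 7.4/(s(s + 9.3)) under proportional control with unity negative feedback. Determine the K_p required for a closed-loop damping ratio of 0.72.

Closed-loop characteristic equation: s² + 9.3s + K_p·7.4 = 0.
So ω_n = √(7.4K_p) and 2ζω_n = 9.3, giving ζ = 9.3/(2√(7.4K_p)).
Setting ζ = 0.72: √(7.4K_p) = 9.3/(2·0.72) = 6.458, so K_p = 41.71/7.4 = 5.64.

K_p = 5.64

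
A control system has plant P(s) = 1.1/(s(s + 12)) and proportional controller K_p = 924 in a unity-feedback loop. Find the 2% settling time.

T_s ≈ 0.667 s

The closed-loop denominator s² + 12s + 1016 gives ω_n = √1016 = 31.88 and ζ = 12/(2ω_n) = 0.1882.
2% settling time T_s ≈ 4/(ζω_n) = 4/6 = 0.667 s.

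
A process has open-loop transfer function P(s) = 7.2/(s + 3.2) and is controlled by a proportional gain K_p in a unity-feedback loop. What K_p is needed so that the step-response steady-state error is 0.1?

K_p = 4

Steady-state error for a unit step on this type-0 loop is 1/(1 + K_p·P(0)).
P(0) = 2.25. Require 1/(1 + K_p·2.25) = 0.1, so 1 + 2.25·K_p = 10.
K_p = (10 − 1)/2.25 = 4.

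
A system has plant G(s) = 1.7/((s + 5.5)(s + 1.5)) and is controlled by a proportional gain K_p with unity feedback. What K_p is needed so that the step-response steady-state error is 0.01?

K_p = 480

For a type-0 loop with proportional control, e_ss = 1/(1 + K_p·G(0)).
G(0) = 0.2061. Require 1/(1 + K_p·0.2061) = 0.01, so 1 + 0.2061·K_p = 100.
K_p = (100 − 1)/0.2061 = 480.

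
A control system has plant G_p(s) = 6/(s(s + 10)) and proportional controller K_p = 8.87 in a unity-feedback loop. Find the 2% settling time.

T_s ≈ 0.8 s

The closed-loop denominator s² + 10s + 53.22 gives ω_n = √53.22 = 7.295 and ζ = 10/(2ω_n) = 0.6854.
2% settling time T_s ≈ 4/(ζω_n) = 4/5 = 0.8 s.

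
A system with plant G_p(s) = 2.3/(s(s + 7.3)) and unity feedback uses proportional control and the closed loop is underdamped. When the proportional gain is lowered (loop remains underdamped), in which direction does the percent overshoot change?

ζ = 7.3/(2√(2.3K_p)) rises as K_p falls; higher damping means less overshoot.

decrease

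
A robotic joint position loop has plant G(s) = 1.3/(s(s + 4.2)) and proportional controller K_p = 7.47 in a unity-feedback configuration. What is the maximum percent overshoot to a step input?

5.7%

From 1 + K_pG(s) = 0: s² + 4.2s + 9.711 = 0 ⇒ ω_n = 3.116, ζ = 0.6739.
%OS = 100·exp(−πζ/√(1−ζ²)) = 100·exp(−π·0.6739/√0.5459) = 5.7%.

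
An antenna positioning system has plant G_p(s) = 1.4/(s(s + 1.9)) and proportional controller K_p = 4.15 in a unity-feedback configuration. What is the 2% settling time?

From 1 + K_pG_p(s) = 0: s² + 1.9s + 5.81 = 0 ⇒ ω_n = 2.41, ζ = 0.3941.
2% settling time T_s ≈ 4/(ζω_n) = 4/0.95 = 4.21 s.

T_s ≈ 4.21 s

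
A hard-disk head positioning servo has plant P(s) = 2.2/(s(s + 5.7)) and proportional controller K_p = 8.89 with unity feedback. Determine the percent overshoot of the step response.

Closed-loop characteristic equation: s² + 5.7s + 19.56 = 0, so ω_n = 4.422 rad/s and ζ = 5.7/(2·4.422) = 0.6444.
%OS = 100·exp(−πζ/√(1−ζ²)) = 100·exp(−π·0.6444/√0.5847) = 7.08%.

7.08%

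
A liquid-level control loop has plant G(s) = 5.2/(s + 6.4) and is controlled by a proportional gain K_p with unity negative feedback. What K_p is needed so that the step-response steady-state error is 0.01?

The loop is type 0, so e_ss(step) = 1/(1 + K_pos) with K_pos = K_p·G(0).
G(0) = 0.8125. Require 1/(1 + K_p·0.8125) = 0.01, so 1 + 0.8125·K_p = 100.
K_p = (100 − 1)/0.8125 = 122.

K_p = 122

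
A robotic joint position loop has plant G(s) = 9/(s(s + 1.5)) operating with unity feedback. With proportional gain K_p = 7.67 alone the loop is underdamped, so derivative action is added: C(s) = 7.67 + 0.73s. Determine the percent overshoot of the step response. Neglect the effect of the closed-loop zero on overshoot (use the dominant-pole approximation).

17.5%

Forward path: (7.67 + 0.73s)·9/(s(s+1.5)). The closed-loop characteristic equation is s² + (1.5 + 9·0.73)s + 9·7.67 = 0.
That is s² + 8.07s + 69.03 = 0, so ω_n = 8.308 rad/s and ζ = 8.07/(2·8.308) = 0.4857.
%OS = 100·exp(−πζ/√(1−ζ²)) = 17.5%.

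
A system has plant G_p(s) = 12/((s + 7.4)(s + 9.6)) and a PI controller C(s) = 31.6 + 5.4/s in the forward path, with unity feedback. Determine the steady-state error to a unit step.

The open loop C(s)G_p(s) has a pole at the origin (type 1), so the static position error constant is infinite and e_ss = 1/(1+∞) = 0.

0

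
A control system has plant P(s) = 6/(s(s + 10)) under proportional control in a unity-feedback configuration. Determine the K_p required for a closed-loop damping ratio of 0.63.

K_p = 10.5

Closed-loop characteristic equation: s² + 10s + K_p·6 = 0.
So ω_n = √(6K_p) and 2ζω_n = 10, giving ζ = 10/(2√(6K_p)).
Setting ζ = 0.63: √(6K_p) = 10/(2·0.63) = 7.937, so K_p = 62.99/6 = 10.5.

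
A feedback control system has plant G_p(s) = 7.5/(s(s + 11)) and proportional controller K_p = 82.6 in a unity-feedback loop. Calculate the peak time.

T_p = 0.129 s

The closed-loop denominator s² + 11s + 619.5 gives ω_n = √619.5 = 24.89 and ζ = 11/(2ω_n) = 0.221.
Damped frequency ω_d = ω_n√(1−ζ²) = 24.27 rad/s, so peak time T_p = π/ω_d = 0.129 s.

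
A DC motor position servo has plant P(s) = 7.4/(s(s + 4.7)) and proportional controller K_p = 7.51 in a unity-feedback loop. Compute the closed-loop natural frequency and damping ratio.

ω_n = 7.45 rad/s, ζ = 0.315

1 + K_p·P(s) = 0 gives s² + 4.7s + 55.57 = 0.
So ω_n² = 55.57 ⇒ ω_n = 7.455 rad/s, and ζ = 4.7/(2ω_n) = 0.315.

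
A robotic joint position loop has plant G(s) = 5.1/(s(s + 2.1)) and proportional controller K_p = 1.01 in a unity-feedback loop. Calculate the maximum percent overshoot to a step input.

Closed-loop characteristic equation: s² + 2.1s + 5.151 = 0, so ω_n = 2.27 rad/s and ζ = 2.1/(2·2.27) = 0.4626.
%OS = 100·exp(−πζ/√(1−ζ²)) = 100·exp(−π·0.4626/√0.786) = 19.4%.

19.4%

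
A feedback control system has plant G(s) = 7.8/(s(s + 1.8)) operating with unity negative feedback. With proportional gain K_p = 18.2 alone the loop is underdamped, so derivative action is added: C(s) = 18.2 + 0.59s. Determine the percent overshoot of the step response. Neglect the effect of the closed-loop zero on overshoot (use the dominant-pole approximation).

41.6%

Forward path: (18.2 + 0.59s)·7.8/(s(s+1.8)). The closed-loop characteristic equation is s² + (1.8 + 7.8·0.59)s + 7.8·18.2 = 0.
That is s² + 6.402s + 142 = 0, so ω_n = 11.91 rad/s and ζ = 6.402/(2·11.91) = 0.2687.
%OS = 100·exp(−πζ/√(1−ζ²)) = 41.6%.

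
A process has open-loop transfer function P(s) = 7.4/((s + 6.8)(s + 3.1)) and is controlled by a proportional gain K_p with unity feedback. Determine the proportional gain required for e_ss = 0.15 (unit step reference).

K_p = 16.1

The loop is type 0, so e_ss(step) = 1/(1 + K_pos) with K_pos = K_p·P(0).
P(0) = 0.351. Require 1/(1 + K_p·0.351) = 0.15, so 1 + 0.351·K_p = 6.667.
K_p = (6.667 − 1)/0.351 = 16.1.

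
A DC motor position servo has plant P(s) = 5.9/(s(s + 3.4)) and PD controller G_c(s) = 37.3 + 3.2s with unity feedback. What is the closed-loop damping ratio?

ζ = 0.751

Forward path: (37.3 + 3.2s)·5.9/(s(s+3.4)). The closed-loop characteristic equation is s² + (3.4 + 5.9·3.2)s + 5.9·37.3 = 0.
That is s² + 22.28s + 220.1 = 0, so ω_n = 14.83 rad/s and ζ = 22.28/(2·14.83) = 0.7509.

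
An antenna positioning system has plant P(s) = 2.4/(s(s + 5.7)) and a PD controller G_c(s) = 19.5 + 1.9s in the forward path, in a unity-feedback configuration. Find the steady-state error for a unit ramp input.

The loop has one pole at the origin (type 1). Velocity error constant K_v = lim_{s→0} s·G_c(s)P(s) = 19.5·2.4/5.7 = 8.211.
Steady-state error to a unit ramp: e_ss = 1/K_v = 0.122.

0.122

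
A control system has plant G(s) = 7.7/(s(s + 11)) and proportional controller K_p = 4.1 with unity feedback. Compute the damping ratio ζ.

With unity feedback the closed-loop characteristic equation is s² + 11s + 4.1·7.7 = s² + 11s + 31.57 = 0.
Matching s² + 2ζω_n s + ω_n²: ω_n = √31.57 = 5.619 rad/s and 2ζω_n = 11, so ζ = 11/(2·5.619) = 0.979.

ζ = 0.979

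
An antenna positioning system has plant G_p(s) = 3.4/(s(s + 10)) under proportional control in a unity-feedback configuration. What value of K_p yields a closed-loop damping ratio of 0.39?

Closed-loop characteristic equation: s² + 10s + K_p·3.4 = 0.
So ω_n = √(3.4K_p) and 2ζω_n = 10, giving ζ = 10/(2√(3.4K_p)).
Setting ζ = 0.39: √(3.4K_p) = 10/(2·0.39) = 12.82, so K_p = 164.4/3.4 = 48.3.

K_p = 48.3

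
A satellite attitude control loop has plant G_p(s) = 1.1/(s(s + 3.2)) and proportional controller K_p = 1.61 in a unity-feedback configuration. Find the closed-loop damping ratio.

ζ = 1.2

The closed-loop denominator is s(s+3.2) + 1.61·1.1 = s² + 3.2s + 1.771.
Matching s² + 2ζω_n s + ω_n²: ω_n = √1.771 = 1.331 rad/s and 2ζω_n = 3.2, so ζ = 3.2/(2·1.331) = 1.2.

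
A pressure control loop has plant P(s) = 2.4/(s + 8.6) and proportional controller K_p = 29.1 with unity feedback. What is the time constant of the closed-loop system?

Closed-loop transfer function: T(s) = K_p·P(s)/(1 + K_p·P(s)) = 69.84/(s + 8.6 + 69.84) = 69.84/(s + 78.44).
Time constant τ = 1/78.44 = 0.0127 s.

τ = 0.0127 s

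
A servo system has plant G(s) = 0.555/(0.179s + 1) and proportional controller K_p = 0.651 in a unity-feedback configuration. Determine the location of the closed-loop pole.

s = -7.605

Closed loop: T(s) = K_p·G/(1+K_p·G) = 0.3613/(0.179s + 1 + 0.3613), with pole at s = −(1 + 0.3613)/0.179 = −7.605.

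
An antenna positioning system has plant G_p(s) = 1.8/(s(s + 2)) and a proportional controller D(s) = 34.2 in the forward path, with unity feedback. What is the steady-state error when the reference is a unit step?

0

The open loop D(s)G_p(s) has a pole at the origin (type 1), so the static position error constant is infinite and e_ss = 1/(1+∞) = 0.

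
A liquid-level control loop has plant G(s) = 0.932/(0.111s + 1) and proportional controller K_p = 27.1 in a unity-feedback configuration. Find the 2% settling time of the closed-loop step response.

T_s ≈ 0.0169 s

Closed loop: T(s) = K_p·G/(1+K_p·G) = 25.26/(0.111s + 1 + 25.26), with pole at s = −(1 + 25.26)/0.111 = −236.6.
τ = 1/236.6 = 0.004227 s, so 2% settling time ≈ 4τ = 0.0169 s.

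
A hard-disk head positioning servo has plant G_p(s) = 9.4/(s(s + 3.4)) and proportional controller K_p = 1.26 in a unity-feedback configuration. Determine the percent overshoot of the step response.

16.8%

From 1 + K_pG_p(s) = 0: s² + 3.4s + 11.84 = 0 ⇒ ω_n = 3.442, ζ = 0.494.
%OS = 100·exp(−πζ/√(1−ζ²)) = 100·exp(−π·0.494/√0.756) = 16.8%.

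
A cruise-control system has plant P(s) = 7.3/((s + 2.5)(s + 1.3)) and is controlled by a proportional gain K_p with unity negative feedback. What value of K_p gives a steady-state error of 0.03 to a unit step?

K_p = 14.4

For a type-0 loop with proportional control, e_ss = 1/(1 + K_p·P(0)).
P(0) = 2.246. Require 1/(1 + K_p·2.246) = 0.03, so 1 + 2.246·K_p = 33.33.
K_p = (33.33 − 1)/2.246 = 14.4.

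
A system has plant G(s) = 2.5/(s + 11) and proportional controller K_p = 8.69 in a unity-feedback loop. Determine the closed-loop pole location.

s = -32.72

Closed-loop transfer function: T(s) = K_p·G(s)/(1 + K_p·G(s)) = 21.72/(s + 11 + 21.72) = 21.72/(s + 32.72).
The closed-loop pole is at s = −32.72.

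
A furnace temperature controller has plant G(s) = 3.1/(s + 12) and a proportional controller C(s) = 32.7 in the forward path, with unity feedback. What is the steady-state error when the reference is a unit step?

The loop is type 0. Static position error constant K_pos = C(0)·G(0) = 32.7·0.2583 = 8.448.
Steady-state error to a unit step: e_ss = 1/(1+K_pos) = 1/9.448 = 0.106.

0.106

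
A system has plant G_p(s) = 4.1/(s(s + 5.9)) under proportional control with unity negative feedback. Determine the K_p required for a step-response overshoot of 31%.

From %OS = 100·exp(−πζ/√(1−ζ²)) = 31%, ζ = −ln(0.31)/√(π²+ln²(0.31)) = 0.3493.
Characteristic equation s² + 5.9s + 4.1K_p = 0 gives ζ = 5.9/(2√(4.1K_p)).
Setting ζ = 0.3493: √(4.1K_p) = 5.9/(2·0.3493) = 8.445, so K_p = 71.32/4.1 = 17.4.

K_p = 17.4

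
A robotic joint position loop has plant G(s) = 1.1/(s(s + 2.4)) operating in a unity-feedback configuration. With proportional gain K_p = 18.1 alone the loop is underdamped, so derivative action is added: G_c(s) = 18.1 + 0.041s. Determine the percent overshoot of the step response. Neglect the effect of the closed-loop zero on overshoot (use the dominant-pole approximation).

40.9%

Forward path: (18.1 + 0.041s)·1.1/(s(s+2.4)). The closed-loop characteristic equation is s² + (2.4 + 1.1·0.041)s + 1.1·18.1 = 0.
That is s² + 2.445s + 19.91 = 0, so ω_n = 4.462 rad/s and ζ = 2.445/(2·4.462) = 0.274.
%OS = 100·exp(−πζ/√(1−ζ²)) = 40.9%.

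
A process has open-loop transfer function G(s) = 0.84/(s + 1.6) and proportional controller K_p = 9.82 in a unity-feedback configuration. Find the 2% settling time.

Closed-loop transfer function: T(s) = K_p·G(s)/(1 + K_p·G(s)) = 8.249/(s + 1.6 + 8.249) = 8.249/(s + 9.849).
Time constant τ = 1/9.849 = 0.1015 s, so the 2% settling time is about 4τ = 0.406 s.

T_s ≈ 0.406 s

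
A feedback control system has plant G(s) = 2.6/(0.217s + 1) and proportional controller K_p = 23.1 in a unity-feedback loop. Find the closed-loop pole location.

Closed loop: T(s) = K_p·G/(1+K_p·G) = 60.06/(0.217s + 1 + 60.06), with pole at s = −(1 + 60.06)/0.217 = −281.4.

s = -281.4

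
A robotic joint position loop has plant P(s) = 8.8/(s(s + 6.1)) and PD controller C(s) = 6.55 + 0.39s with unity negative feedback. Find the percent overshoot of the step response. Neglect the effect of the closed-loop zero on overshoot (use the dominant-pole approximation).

7.94%

Forward path: (6.55 + 0.39s)·8.8/(s(s+6.1)). The closed-loop characteristic equation is s² + (6.1 + 8.8·0.39)s + 8.8·6.55 = 0.
That is s² + 9.532s + 57.64 = 0, so ω_n = 7.592 rad/s and ζ = 9.532/(2·7.592) = 0.6278.
%OS = 100·exp(−πζ/√(1−ζ²)) = 7.94%.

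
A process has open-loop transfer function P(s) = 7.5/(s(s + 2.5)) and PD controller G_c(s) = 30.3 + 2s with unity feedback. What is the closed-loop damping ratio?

Forward path: (30.3 + 2s)·7.5/(s(s+2.5)). The closed-loop characteristic equation is s² + (2.5 + 7.5·2)s + 7.5·30.3 = 0.
That is s² + 17.5s + 227.2 = 0, so ω_n = 15.07 rad/s and ζ = 17.5/(2·15.07) = 0.5804.

ζ = 0.58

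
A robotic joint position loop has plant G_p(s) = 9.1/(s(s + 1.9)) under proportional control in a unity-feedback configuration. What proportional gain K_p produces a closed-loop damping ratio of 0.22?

K_p = 2.05

Closed-loop characteristic equation: s² + 1.9s + K_p·9.1 = 0.
So ω_n = √(9.1K_p) and 2ζω_n = 1.9, giving ζ = 1.9/(2√(9.1K_p)).
Setting ζ = 0.22: √(9.1K_p) = 1.9/(2·0.22) = 4.318, so K_p = 18.65/9.1 = 2.05.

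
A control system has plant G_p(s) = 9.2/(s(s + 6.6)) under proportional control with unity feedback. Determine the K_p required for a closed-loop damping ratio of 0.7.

K_p = 2.42

Closed-loop characteristic equation: s² + 6.6s + K_p·9.2 = 0.
So ω_n = √(9.2K_p) and 2ζω_n = 6.6, giving ζ = 6.6/(2√(9.2K_p)).
Setting ζ = 0.7: √(9.2K_p) = 6.6/(2·0.7) = 4.714, so K_p = 22.22/9.2 = 2.42.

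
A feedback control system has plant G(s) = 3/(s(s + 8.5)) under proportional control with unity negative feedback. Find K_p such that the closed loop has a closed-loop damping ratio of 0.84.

Closed-loop characteristic equation: s² + 8.5s + K_p·3 = 0.
So ω_n = √(3K_p) and 2ζω_n = 8.5, giving ζ = 8.5/(2√(3K_p)).
Setting ζ = 0.84: √(3K_p) = 8.5/(2·0.84) = 5.06, so K_p = 25.6/3 = 8.53.

K_p = 8.53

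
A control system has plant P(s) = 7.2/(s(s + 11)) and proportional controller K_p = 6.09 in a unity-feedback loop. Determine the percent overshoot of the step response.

0.923%

Closed-loop characteristic equation: s² + 11s + 43.85 = 0, so ω_n = 6.622 rad/s and ζ = 11/(2·6.622) = 0.8306.
%OS = 100·exp(−πζ/√(1−ζ²)) = 100·exp(−π·0.8306/√0.3101) = 0.923%.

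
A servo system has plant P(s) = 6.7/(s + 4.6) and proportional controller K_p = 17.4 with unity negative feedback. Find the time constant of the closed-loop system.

τ = 0.00825 s

Closed-loop transfer function: T(s) = K_p·P(s)/(1 + K_p·P(s)) = 116.6/(s + 4.6 + 116.6) = 116.6/(s + 121.2).
Time constant τ = 1/121.2 = 0.00825 s.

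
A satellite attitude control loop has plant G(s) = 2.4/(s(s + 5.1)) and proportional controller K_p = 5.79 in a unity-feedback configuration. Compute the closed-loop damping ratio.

ζ = 0.684

1 + K_p·G(s) = 0 gives s² + 5.1s + 13.9 = 0.
Matching s² + 2ζω_n s + ω_n²: ω_n = √13.9 = 3.728 rad/s and 2ζω_n = 5.1, so ζ = 5.1/(2·3.728) = 0.684.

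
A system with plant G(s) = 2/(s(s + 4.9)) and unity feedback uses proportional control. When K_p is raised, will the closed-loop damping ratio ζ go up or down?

decrease

ζ = 4.9/(2√(2K_p)); increasing K_p raises the denominator, so ζ falls.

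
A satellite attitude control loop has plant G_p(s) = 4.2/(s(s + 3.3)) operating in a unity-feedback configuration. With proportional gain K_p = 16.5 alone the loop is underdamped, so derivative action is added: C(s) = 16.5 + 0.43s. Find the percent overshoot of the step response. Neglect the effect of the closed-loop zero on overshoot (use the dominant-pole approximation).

Forward path: (16.5 + 0.43s)·4.2/(s(s+3.3)). The closed-loop characteristic equation is s² + (3.3 + 4.2·0.43)s + 4.2·16.5 = 0.
That is s² + 5.106s + 69.3 = 0, so ω_n = 8.325 rad/s and ζ = 5.106/(2·8.325) = 0.3067.
%OS = 100·exp(−πζ/√(1−ζ²)) = 36.3%.

36.3%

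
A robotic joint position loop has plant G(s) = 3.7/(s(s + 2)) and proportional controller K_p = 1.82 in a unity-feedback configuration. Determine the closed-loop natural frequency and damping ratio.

ω_n = 2.59 rad/s, ζ = 0.385

The closed-loop denominator is s(s+2) + 1.82·3.7 = s² + 2s + 6.734.
Matching s² + 2ζω_n s + ω_n²: ω_n = √6.734 = 2.595 rad/s and 2ζω_n = 2, so ζ = 2/(2·2.595) = 0.385.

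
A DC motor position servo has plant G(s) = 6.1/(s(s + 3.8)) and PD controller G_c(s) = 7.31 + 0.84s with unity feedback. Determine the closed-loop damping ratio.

Forward path: (7.31 + 0.84s)·6.1/(s(s+3.8)). The closed-loop characteristic equation is s² + (3.8 + 6.1·0.84)s + 6.1·7.31 = 0.
That is s² + 8.924s + 44.59 = 0, so ω_n = 6.678 rad/s and ζ = 8.924/(2·6.678) = 0.6682.

ζ = 0.668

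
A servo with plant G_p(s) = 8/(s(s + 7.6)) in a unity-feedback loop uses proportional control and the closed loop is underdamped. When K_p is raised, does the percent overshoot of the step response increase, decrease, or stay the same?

increase

ζ = 7.6/(2√(8K_p)) decreases as K_p grows; lower damping means more overshoot.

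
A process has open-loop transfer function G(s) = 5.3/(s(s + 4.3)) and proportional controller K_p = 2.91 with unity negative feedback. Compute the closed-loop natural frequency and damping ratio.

1 + K_p·G(s) = 0 gives s² + 4.3s + 15.42 = 0.
So ω_n² = 15.42 ⇒ ω_n = 3.927 rad/s, and ζ = 4.3/(2ω_n) = 0.547.

ω_n = 3.93 rad/s, ζ = 0.547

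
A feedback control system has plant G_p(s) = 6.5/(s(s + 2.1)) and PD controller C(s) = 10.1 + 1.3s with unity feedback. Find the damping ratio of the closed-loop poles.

ζ = 0.651

Forward path: (10.1 + 1.3s)·6.5/(s(s+2.1)). The closed-loop characteristic equation is s² + (2.1 + 6.5·1.3)s + 6.5·10.1 = 0.
That is s² + 10.55s + 65.65 = 0, so ω_n = 8.102 rad/s and ζ = 10.55/(2·8.102) = 0.651.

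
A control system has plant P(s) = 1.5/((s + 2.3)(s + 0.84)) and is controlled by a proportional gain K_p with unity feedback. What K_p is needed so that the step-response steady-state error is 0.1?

K_p = 11.6

For a type-0 loop with proportional control, e_ss = 1/(1 + K_p·P(0)).
P(0) = 0.7764. Require 1/(1 + K_p·0.7764) = 0.1, so 1 + 0.7764·K_p = 10.
K_p = (10 − 1)/0.7764 = 11.6.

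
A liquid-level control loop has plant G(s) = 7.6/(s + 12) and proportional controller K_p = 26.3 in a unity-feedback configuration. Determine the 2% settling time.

T_s ≈ 0.0189 s

Closed-loop transfer function: T(s) = K_p·G(s)/(1 + K_p·G(s)) = 199.9/(s + 12 + 199.9) = 199.9/(s + 211.9).
Time constant τ = 1/211.9 = 0.00472 s, so the 2% settling time is about 4τ = 0.0189 s.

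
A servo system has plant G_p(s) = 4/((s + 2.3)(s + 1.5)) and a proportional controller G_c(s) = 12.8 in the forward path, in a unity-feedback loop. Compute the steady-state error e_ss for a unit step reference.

The loop is type 0. Static position error constant K_pos = G_c(0)·G_p(0) = 12.8·1.159 = 14.84.
Steady-state error to a unit step: e_ss = 1/(1+K_pos) = 1/15.84 = 0.0631.

0.0631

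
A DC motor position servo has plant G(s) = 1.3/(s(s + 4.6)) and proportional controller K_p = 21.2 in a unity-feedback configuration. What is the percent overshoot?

21.6%

The closed-loop denominator s² + 4.6s + 27.56 gives ω_n = √27.56 = 5.25 and ζ = 4.6/(2ω_n) = 0.4381.
%OS = 100·exp(−πζ/√(1−ζ²)) = 100·exp(−π·0.4381/√0.8081) = 21.6%.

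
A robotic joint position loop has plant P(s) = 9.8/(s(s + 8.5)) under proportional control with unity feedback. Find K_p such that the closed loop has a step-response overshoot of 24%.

From %OS = 100·exp(−πζ/√(1−ζ²)) = 24%, ζ = −ln(0.24)/√(π²+ln²(0.24)) = 0.4136.
Characteristic equation s² + 8.5s + 9.8K_p = 0 gives ζ = 8.5/(2√(9.8K_p)).
Setting ζ = 0.4136: √(9.8K_p) = 8.5/(2·0.4136) = 10.28, so K_p = 105.6/9.8 = 10.8.

K_p = 10.8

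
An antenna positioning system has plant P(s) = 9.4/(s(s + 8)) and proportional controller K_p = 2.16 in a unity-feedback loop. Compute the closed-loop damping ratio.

ζ = 0.888

With unity feedback the closed-loop characteristic equation is s² + 8s + 2.16·9.4 = s² + 8s + 20.3 = 0.
So ω_n² = 20.3 ⇒ ω_n = 4.506 rad/s, and ζ = 8/(2ω_n) = 0.888.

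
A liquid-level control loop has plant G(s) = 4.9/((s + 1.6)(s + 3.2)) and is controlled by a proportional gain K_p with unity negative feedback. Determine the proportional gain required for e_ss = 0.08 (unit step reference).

K_p = 12

The loop is type 0, so e_ss(step) = 1/(1 + K_pos) with K_pos = K_p·G(0).
G(0) = 0.957. Require 1/(1 + K_p·0.957) = 0.08, so 1 + 0.957·K_p = 12.5.
K_p = (12.5 − 1)/0.957 = 12.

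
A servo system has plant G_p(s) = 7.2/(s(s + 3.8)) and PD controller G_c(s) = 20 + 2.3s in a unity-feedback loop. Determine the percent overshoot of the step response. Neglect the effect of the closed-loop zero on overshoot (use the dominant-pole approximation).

0.652%

Forward path: (20 + 2.3s)·7.2/(s(s+3.8)). The closed-loop characteristic equation is s² + (3.8 + 7.2·2.3)s + 7.2·20 = 0.
That is s² + 20.36s + 144 = 0, so ω_n = 12 rad/s and ζ = 20.36/(2·12) = 0.8483.
%OS = 100·exp(−πζ/√(1−ζ²)) = 0.652%.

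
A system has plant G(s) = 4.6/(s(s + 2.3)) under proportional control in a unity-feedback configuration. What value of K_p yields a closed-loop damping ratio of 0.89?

K_p = 0.363

Closed-loop characteristic equation: s² + 2.3s + K_p·4.6 = 0.
So ω_n = √(4.6K_p) and 2ζω_n = 2.3, giving ζ = 2.3/(2√(4.6K_p)).
Setting ζ = 0.89: √(4.6K_p) = 2.3/(2·0.89) = 1.292, so K_p = 1.67/4.6 = 0.363.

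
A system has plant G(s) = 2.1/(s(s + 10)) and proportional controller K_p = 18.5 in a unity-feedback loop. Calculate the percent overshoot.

1.47%

The closed-loop denominator s² + 10s + 38.85 gives ω_n = √38.85 = 6.233 and ζ = 10/(2ω_n) = 0.8022.
%OS = 100·exp(−πζ/√(1−ζ²)) = 100·exp(−π·0.8022/√0.3565) = 1.47%.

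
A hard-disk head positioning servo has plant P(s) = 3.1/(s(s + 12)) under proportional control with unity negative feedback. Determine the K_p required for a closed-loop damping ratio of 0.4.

K_p = 72.6

Closed-loop characteristic equation: s² + 12s + K_p·3.1 = 0.
So ω_n = √(3.1K_p) and 2ζω_n = 12, giving ζ = 12/(2√(3.1K_p)).
Setting ζ = 0.4: √(3.1K_p) = 12/(2·0.4) = 15, so K_p = 225/3.1 = 72.6.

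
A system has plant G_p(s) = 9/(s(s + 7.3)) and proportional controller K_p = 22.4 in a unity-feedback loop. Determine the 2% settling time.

T_s ≈ 1.1 s

Closed-loop characteristic equation: s² + 7.3s + 201.6 = 0, so ω_n = 14.2 rad/s and ζ = 7.3/(2·14.2) = 0.2571.
2% settling time T_s ≈ 4/(ζω_n) = 4/3.65 = 1.1 s.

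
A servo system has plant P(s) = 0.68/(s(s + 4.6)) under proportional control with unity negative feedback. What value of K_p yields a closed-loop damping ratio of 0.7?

Closed-loop characteristic equation: s² + 4.6s + K_p·0.68 = 0.
So ω_n = √(0.68K_p) and 2ζω_n = 4.6, giving ζ = 4.6/(2√(0.68K_p)).
Setting ζ = 0.7: √(0.68K_p) = 4.6/(2·0.7) = 3.286, so K_p = 10.8/0.68 = 15.9.

K_p = 15.9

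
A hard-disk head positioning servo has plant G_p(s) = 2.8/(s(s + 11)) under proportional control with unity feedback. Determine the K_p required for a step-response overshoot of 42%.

K_p = 152

From %OS = 100·exp(−πζ/√(1−ζ²)) = 42%, ζ = −ln(0.42)/√(π²+ln²(0.42)) = 0.2662.
Characteristic equation s² + 11s + 2.8K_p = 0 gives ζ = 11/(2√(2.8K_p)).
Setting ζ = 0.2662: √(2.8K_p) = 11/(2·0.2662) = 20.66, so K_p = 427/2.8 = 152.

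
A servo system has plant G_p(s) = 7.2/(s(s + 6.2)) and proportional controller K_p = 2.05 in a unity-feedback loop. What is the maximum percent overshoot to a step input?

1.37%

Closed-loop characteristic equation: s² + 6.2s + 14.76 = 0, so ω_n = 3.842 rad/s and ζ = 6.2/(2·3.842) = 0.8069.
%OS = 100·exp(−πζ/√(1−ζ²)) = 100·exp(−π·0.8069/√0.3489) = 1.37%.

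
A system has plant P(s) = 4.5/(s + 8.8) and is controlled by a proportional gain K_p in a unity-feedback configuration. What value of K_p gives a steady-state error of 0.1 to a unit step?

K_p = 17.6

The loop is type 0, so e_ss(step) = 1/(1 + K_pos) with K_pos = K_p·P(0).
P(0) = 0.5114. Require 1/(1 + K_p·0.5114) = 0.1, so 1 + 0.5114·K_p = 10.
K_p = (10 − 1)/0.5114 = 17.6.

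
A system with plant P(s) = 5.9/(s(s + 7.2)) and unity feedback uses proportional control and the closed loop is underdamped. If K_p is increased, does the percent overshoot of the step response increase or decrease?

Characteristic equation s² + 7.2s + K_p·5.9 = 0: raising K_p raises ω_n while 2ζω_n = 7.2 is fixed, so ζ falls and overshoot grows.

increase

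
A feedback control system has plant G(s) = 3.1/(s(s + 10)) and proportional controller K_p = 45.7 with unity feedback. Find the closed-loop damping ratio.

ζ = 0.42

1 + K_p·G(s) = 0 gives s² + 10s + 141.7 = 0.
Matching s² + 2ζω_n s + ω_n²: ω_n = √141.7 = 11.9 rad/s and 2ζω_n = 10, so ζ = 10/(2·11.9) = 0.42.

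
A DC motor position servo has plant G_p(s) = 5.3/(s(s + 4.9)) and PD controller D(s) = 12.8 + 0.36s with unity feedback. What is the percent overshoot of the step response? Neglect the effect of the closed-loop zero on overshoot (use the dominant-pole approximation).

Forward path: (12.8 + 0.36s)·5.3/(s(s+4.9)). The closed-loop characteristic equation is s² + (4.9 + 5.3·0.36)s + 5.3·12.8 = 0.
That is s² + 6.808s + 67.84 = 0, so ω_n = 8.237 rad/s and ζ = 6.808/(2·8.237) = 0.4133.
%OS = 100·exp(−πζ/√(1−ζ²)) = 24%.

24%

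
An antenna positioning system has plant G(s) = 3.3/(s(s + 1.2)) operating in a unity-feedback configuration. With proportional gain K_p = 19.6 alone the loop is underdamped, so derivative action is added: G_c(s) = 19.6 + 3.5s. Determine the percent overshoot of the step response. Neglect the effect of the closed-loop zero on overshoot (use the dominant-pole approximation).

1.68%

Forward path: (19.6 + 3.5s)·3.3/(s(s+1.2)). The closed-loop characteristic equation is s² + (1.2 + 3.3·3.5)s + 3.3·19.6 = 0.
That is s² + 12.75s + 64.68 = 0, so ω_n = 8.042 rad/s and ζ = 12.75/(2·8.042) = 0.7927.
%OS = 100·exp(−πζ/√(1−ζ²)) = 1.68%.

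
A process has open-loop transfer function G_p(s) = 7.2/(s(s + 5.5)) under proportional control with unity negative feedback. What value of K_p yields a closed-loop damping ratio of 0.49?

Closed-loop characteristic equation: s² + 5.5s + K_p·7.2 = 0.
So ω_n = √(7.2K_p) and 2ζω_n = 5.5, giving ζ = 5.5/(2√(7.2K_p)).
Setting ζ = 0.49: √(7.2K_p) = 5.5/(2·0.49) = 5.612, so K_p = 31.5/7.2 = 4.37.

K_p = 4.37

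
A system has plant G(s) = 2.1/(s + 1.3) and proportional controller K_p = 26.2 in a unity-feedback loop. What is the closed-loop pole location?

s = -56.32

Closed-loop transfer function: T(s) = K_p·G(s)/(1 + K_p·G(s)) = 55.02/(s + 1.3 + 55.02) = 55.02/(s + 56.32).
The closed-loop pole is at s = −56.32.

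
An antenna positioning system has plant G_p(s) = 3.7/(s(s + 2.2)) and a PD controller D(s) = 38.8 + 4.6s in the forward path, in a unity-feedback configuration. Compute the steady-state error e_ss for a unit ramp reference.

The loop has one pole at the origin (type 1). Velocity error constant K_v = lim_{s→0} s·D(s)G_p(s) = 38.8·3.7/2.2 = 65.25.
Steady-state error to a unit ramp: e_ss = 1/K_v = 0.0153.

0.0153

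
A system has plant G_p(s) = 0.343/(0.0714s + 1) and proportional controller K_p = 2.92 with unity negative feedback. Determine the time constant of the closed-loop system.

τ = 0.0357 s

Closed loop: T(s) = K_p·G_p/(1+K_p·G_p) = 1.002/(0.0714s + 1 + 1.002), with pole at s = −(1 + 1.002)/0.0714 = −28.03.
Closed-loop time constant τ = 1/28.03 = 0.0357 s.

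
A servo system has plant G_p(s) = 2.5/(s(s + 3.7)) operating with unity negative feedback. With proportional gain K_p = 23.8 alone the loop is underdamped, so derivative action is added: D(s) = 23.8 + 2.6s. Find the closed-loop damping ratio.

ζ = 0.661

Forward path: (23.8 + 2.6s)·2.5/(s(s+3.7)). The closed-loop characteristic equation is s² + (3.7 + 2.5·2.6)s + 2.5·23.8 = 0.
That is s² + 10.2s + 59.5 = 0, so ω_n = 7.714 rad/s and ζ = 10.2/(2·7.714) = 0.6612.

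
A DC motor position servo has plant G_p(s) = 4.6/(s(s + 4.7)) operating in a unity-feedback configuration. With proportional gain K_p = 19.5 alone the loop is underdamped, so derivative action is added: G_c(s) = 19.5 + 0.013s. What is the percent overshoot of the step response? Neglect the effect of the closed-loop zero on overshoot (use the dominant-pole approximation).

44.2%

Forward path: (19.5 + 0.013s)·4.6/(s(s+4.7)). The closed-loop characteristic equation is s² + (4.7 + 4.6·0.013)s + 4.6·19.5 = 0.
That is s² + 4.76s + 89.7 = 0, so ω_n = 9.471 rad/s and ζ = 4.76/(2·9.471) = 0.2513.
%OS = 100·exp(−πζ/√(1−ζ²)) = 44.2%.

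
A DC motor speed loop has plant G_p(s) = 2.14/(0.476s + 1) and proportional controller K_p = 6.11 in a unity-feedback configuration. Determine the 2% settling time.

T_s ≈ 0.135 s

Closed loop: T(s) = K_p·G_p/(1+K_p·G_p) = 13.08/(0.476s + 1 + 13.08), with pole at s = −(1 + 13.08)/0.476 = −29.57.
τ = 1/29.57 = 0.03382 s, so 2% settling time ≈ 4τ = 0.135 s.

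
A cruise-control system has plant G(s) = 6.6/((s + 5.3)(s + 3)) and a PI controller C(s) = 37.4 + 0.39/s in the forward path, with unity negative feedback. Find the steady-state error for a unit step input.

0

The open loop C(s)G(s) has a pole at the origin (type 1), so the static position error constant is infinite and e_ss = 1/(1+∞) = 0.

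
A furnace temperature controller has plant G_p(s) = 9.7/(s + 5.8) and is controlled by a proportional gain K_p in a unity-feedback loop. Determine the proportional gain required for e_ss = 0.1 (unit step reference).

The loop is type 0, so e_ss(step) = 1/(1 + K_pos) with K_pos = K_p·G_p(0).
G_p(0) = 1.672. Require 1/(1 + K_p·1.672) = 0.1, so 1 + 1.672·K_p = 10.
K_p = (10 − 1)/1.672 = 5.38.

K_p = 5.38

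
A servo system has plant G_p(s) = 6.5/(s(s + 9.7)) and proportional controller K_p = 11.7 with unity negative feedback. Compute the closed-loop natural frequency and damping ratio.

ω_n = 8.72 rad/s, ζ = 0.556

With unity feedback the closed-loop characteristic equation is s² + 9.7s + 11.7·6.5 = s² + 9.7s + 76.05 = 0.
So ω_n² = 76.05 ⇒ ω_n = 8.721 rad/s, and ζ = 9.7/(2ω_n) = 0.556.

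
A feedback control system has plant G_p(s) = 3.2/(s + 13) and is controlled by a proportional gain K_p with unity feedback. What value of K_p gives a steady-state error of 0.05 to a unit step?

For a type-0 loop with proportional control, e_ss = 1/(1 + K_p·G_p(0)).
G_p(0) = 0.2462. Require 1/(1 + K_p·0.2462) = 0.05, so 1 + 0.2462·K_p = 20.
K_p = (20 − 1)/0.2462 = 77.2.

K_p = 77.2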